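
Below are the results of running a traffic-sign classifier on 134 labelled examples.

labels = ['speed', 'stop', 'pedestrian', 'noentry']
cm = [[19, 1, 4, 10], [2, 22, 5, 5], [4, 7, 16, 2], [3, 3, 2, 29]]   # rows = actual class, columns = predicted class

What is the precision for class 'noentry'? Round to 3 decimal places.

0.630

Take TP from the diagonal, FP from the rest of the 'noentry' prediction marginal, FN from the rest of the 'noentry' actual marginal.
precision = TP/(TP+FP).
noentry: TP=29, FP=10+5+2=17 → 29/46 = 0.6304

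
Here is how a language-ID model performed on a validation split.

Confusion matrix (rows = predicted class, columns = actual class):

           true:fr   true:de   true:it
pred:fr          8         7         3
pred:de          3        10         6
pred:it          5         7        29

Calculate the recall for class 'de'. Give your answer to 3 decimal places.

Take TP from the diagonal, FP from the rest of the 'de' prediction marginal, FN from the rest of the 'de' actual marginal.
recall = TP/(TP+FN).
de: TP=10, FN=7+7=14 → 10/24 = 0.4167

0.417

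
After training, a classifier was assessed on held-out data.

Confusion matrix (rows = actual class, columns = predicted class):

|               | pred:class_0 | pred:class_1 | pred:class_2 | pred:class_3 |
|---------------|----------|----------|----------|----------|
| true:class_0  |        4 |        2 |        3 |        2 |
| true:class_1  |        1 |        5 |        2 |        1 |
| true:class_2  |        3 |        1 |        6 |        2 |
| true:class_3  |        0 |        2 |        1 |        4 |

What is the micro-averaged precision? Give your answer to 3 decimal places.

0.487

Micro-averaging pools counts across classes: ΣTP=19, ΣFP=20, ΣFN=20.
Micro-precision = TP/(TP+FP) on pooled counts = 0.487 (equals overall accuracy in single-label multiclass).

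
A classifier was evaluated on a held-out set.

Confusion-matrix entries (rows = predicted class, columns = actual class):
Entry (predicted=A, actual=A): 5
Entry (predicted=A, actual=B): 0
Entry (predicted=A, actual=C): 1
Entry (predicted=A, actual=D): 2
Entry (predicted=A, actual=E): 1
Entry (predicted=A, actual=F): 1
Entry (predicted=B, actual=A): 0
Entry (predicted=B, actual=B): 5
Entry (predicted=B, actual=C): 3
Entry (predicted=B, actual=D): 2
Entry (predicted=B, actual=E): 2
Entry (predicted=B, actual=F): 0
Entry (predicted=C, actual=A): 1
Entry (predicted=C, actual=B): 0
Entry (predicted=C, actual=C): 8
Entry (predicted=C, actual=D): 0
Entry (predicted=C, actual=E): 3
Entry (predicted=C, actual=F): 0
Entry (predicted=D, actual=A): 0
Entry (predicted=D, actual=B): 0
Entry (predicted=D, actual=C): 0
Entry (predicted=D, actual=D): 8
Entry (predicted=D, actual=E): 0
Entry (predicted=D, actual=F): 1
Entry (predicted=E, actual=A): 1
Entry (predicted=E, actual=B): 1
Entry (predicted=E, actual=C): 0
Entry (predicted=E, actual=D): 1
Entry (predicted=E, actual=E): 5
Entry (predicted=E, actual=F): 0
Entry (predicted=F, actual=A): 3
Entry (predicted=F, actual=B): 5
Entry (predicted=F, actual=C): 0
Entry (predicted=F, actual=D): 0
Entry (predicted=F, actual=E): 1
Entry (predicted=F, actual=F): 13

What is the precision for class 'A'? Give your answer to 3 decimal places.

Take TP from the diagonal, FP from the rest of the 'A' prediction marginal, FN from the rest of the 'A' actual marginal.
precision = TP/(TP+FP).
A: TP=5, FP=0+1+2+1+1=5 → 5/10 = 0.5000

0.500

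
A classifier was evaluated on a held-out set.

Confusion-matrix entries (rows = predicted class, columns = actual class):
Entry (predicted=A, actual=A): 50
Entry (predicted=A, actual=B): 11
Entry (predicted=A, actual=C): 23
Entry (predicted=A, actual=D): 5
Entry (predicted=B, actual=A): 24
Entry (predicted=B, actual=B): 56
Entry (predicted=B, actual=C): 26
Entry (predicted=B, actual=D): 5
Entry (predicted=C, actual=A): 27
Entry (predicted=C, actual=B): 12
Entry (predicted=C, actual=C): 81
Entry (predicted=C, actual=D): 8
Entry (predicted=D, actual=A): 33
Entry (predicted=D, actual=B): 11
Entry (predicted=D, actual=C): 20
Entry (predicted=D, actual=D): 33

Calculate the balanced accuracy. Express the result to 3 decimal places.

Balanced accuracy = mean of per-class recall.
  A: recall = 50/134 = 0.3731
  B: recall = 56/90 = 0.6222
  C: recall = 81/150 = 0.5400
  D: recall = 33/51 = 0.6471
Mean = (0.3731 + 0.6222 + 0.5400 + 0.6471) / 4 = 0.546

0.546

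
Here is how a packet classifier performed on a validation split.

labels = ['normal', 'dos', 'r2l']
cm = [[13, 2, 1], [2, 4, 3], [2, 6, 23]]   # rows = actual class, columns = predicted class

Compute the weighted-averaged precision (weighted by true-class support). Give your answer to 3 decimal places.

Per-class precision (TP/(TP+FP)):
  normal: TP=13, FP=2+2=4 → 13/17 = 0.7647
  dos: TP=4, FP=2+6=8 → 4/12 = 0.3333
  r2l: TP=23, FP=1+3=4 → 23/27 = 0.8519
Weighted-precision = Σ (supportᵢ/N)·precisionᵢ with N=56: (16/56)·0.7647 + (9/56)·0.3333 + (31/56)·0.8519 = 0.744

0.744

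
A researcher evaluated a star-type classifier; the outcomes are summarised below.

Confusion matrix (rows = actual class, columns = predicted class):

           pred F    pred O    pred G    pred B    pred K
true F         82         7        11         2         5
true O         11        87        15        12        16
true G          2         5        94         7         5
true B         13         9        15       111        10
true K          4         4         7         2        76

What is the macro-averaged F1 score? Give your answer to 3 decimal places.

0.735

Per-class F1 score (2·TP/(2·TP+FP+FN)):
  F: TP=82, FP=11+2+13+4=30, FN=7+11+2+5=25 → 164/219 = 0.7489
  O: TP=87, FP=7+5+9+4=25, FN=11+15+12+16=54 → 174/253 = 0.6877
  G: TP=94, FP=11+15+15+7=48, FN=2+5+7+5=19 → 188/255 = 0.7373
  B: TP=111, FP=2+12+7+2=23, FN=13+9+15+10=47 → 222/292 = 0.7603
  K: TP=76, FP=5+16+5+10=36, FN=4+4+7+2=17 → 152/205 = 0.7415
Macro-F1 score = mean = (0.7489 + 0.6877 + 0.7373 + 0.7603 + 0.7415) / 5 = 0.735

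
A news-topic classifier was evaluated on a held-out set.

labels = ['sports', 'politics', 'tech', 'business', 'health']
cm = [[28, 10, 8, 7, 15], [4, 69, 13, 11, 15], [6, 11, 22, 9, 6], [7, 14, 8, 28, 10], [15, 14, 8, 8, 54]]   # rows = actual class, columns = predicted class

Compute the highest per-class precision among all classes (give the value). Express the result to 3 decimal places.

Per-class precision (TP/(TP+FP)):
  sports: TP=28, FP=4+6+7+15=32 → 28/60 = 0.4667
  politics: TP=69, FP=10+11+14+14=49 → 69/118 = 0.5847
  tech: TP=22, FP=8+13+8+8=37 → 22/59 = 0.3729
  business: TP=28, FP=7+11+9+8=35 → 28/63 = 0.4444
  health: TP=54, FP=15+15+6+10=46 → 54/100 = 0.5400
Highest is class 'politics' with precision = 0.585.

0.585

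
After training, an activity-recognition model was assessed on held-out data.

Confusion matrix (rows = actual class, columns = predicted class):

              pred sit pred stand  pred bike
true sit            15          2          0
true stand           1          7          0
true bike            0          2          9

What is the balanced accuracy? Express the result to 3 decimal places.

0.859

Balanced accuracy = mean of per-class recall.
  sit: recall = 15/17 = 0.8824
  stand: recall = 7/8 = 0.8750
  bike: recall = 9/11 = 0.8182
Mean = (0.8824 + 0.8750 + 0.8182) / 3 = 0.859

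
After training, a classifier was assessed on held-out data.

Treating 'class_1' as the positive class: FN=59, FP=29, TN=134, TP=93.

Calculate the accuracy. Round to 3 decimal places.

Accuracy = (TP+TN)/N = (93+134)/315 = 0.721

0.721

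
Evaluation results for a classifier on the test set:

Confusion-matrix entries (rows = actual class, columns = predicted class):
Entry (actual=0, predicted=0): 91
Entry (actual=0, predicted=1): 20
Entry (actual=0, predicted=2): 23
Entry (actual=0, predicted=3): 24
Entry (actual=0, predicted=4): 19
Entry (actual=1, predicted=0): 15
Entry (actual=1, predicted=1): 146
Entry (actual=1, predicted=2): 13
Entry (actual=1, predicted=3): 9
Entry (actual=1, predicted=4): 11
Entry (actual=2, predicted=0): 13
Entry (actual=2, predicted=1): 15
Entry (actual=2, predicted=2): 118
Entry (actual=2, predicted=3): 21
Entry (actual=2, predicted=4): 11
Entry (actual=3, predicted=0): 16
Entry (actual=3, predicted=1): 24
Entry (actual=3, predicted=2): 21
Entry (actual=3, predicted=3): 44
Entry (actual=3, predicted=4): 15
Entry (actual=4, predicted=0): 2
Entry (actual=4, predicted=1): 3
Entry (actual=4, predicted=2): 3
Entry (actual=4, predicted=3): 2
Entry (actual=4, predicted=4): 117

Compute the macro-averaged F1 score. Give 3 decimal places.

Per-class F1 score (2·TP/(2·TP+FP+FN)):
  0: TP=91, FP=15+13+16+2=46, FN=20+23+24+19=86 → 182/314 = 0.5796
  1: TP=146, FP=20+15+24+3=62, FN=15+13+9+11=48 → 292/402 = 0.7264
  2: TP=118, FP=23+13+21+3=60, FN=13+15+21+11=60 → 236/356 = 0.6629
  3: TP=44, FP=24+9+21+2=56, FN=16+24+21+15=76 → 88/220 = 0.4000
  4: TP=117, FP=19+11+11+15=56, FN=2+3+3+2=10 → 234/300 = 0.7800
Macro-F1 score = mean = (0.5796 + 0.7264 + 0.6629 + 0.4000 + 0.7800) / 5 = 0.630

0.630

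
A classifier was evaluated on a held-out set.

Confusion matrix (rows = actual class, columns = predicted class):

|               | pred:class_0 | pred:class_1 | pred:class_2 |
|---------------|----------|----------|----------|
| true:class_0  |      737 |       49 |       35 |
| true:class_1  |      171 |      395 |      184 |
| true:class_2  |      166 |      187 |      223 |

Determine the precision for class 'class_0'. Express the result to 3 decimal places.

0.686

One-vs-rest for 'class_0': TP = diagonal; FP = other classes predicted 'class_0'; FN = 'class_0' predicted as other.
precision = TP/(TP+FP).
class_0: TP=737, FP=171+166=337 → 737/1074 = 0.6862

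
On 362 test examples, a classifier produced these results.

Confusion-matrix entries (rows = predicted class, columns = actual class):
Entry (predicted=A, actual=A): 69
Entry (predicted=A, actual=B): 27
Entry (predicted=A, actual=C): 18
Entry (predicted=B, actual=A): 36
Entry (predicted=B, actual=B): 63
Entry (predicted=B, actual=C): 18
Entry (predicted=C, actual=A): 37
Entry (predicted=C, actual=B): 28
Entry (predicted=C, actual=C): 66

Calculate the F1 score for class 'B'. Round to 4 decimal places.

0.5362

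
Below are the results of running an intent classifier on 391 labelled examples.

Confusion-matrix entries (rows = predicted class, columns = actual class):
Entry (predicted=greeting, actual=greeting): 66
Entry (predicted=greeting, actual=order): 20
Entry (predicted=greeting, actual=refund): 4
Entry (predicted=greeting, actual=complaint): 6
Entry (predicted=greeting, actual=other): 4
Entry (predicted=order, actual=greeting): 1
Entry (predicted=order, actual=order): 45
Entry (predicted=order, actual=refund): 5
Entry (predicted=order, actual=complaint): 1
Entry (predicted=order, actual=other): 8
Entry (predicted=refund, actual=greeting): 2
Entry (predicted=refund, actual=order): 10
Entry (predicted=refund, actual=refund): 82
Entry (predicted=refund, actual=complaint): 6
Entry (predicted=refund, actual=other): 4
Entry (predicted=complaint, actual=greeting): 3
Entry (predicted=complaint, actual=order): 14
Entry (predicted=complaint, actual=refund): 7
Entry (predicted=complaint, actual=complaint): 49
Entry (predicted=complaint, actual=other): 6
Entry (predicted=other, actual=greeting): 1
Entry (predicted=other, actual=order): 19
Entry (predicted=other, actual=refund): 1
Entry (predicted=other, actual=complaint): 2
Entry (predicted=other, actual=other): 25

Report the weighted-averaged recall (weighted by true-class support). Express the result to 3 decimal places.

0.683

Per-class recall (TP/(TP+FN)):
  greeting: TP=66, FN=1+2+3+1=7 → 66/73 = 0.9041
  order: TP=45, FN=20+10+14+19=63 → 45/108 = 0.4167
  refund: TP=82, FN=4+5+7+1=17 → 82/99 = 0.8283
  complaint: TP=49, FN=6+1+6+2=15 → 49/64 = 0.7656
  other: TP=25, FN=4+8+4+6=22 → 25/47 = 0.5319
Weighted-recall = Σ (supportᵢ/N)·recallᵢ with N=391: (73/391)·0.9041 + (108/391)·0.4167 + (99/391)·0.8283 + (64/391)·0.7656 + (47/391)·0.5319 = 0.683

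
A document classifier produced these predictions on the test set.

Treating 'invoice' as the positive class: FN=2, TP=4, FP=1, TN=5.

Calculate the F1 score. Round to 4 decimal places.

0.7273

Precision = TP/(TP+FP) = 4/5 = 0.8000
Recall = TP/(TP+FN) = 4/6 = 0.6667
F1 = 2·TP/(2·TP+FP+FN) = 8/11 = 0.7273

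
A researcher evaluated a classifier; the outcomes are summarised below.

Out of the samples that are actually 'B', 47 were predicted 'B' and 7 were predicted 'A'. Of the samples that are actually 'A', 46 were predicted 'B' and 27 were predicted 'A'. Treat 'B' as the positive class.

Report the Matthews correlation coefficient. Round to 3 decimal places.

MCC = (TP·TN − FP·FN) / √((TP+FP)(TP+FN)(TN+FP)(TN+FN))
Numerator = 47·27 − 46·7 = 947
Denominator = √(93·54·73·34) = √12464604 = 3530.5246
MCC = 947 / 3530.5246 = 0.268

0.268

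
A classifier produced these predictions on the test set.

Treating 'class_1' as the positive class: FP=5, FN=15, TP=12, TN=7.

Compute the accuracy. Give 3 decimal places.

Accuracy = (TP+TN)/N = (12+7)/39 = 0.487

0.487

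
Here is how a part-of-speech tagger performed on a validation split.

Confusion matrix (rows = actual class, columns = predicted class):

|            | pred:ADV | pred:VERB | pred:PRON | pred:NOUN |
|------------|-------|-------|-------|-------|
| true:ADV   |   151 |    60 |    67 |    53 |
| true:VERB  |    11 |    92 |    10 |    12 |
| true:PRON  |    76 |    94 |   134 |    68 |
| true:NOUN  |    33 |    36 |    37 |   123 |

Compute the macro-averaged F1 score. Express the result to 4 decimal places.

Per-class F1 score (2·TP/(2·TP+FP+FN)):
  ADV: TP=151, FP=11+76+33=120, FN=60+67+53=180 → 302/602 = 0.50166
  VERB: TP=92, FP=60+94+36=190, FN=11+10+12=33 → 184/407 = 0.45209
  PRON: TP=134, FP=67+10+37=114, FN=76+94+68=238 → 268/620 = 0.43226
  NOUN: TP=123, FP=53+12+68=133, FN=33+36+37=106 → 246/485 = 0.50722
Macro-F1 score = mean = (0.50166 + 0.45209 + 0.43226 + 0.50722) / 4 = 0.4733

0.4733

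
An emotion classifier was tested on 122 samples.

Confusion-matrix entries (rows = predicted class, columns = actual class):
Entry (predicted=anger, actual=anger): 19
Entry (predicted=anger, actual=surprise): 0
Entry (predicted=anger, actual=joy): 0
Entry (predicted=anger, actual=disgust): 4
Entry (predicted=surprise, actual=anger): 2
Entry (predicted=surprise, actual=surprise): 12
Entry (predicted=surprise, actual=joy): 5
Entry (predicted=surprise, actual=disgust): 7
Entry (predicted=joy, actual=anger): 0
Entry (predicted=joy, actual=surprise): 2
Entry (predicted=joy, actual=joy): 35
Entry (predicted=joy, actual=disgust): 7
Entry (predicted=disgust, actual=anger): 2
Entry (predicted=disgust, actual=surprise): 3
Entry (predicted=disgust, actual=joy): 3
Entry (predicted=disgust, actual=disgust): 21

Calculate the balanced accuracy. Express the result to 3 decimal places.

Balanced accuracy = mean of per-class recall.
  anger: recall = 19/23 = 0.8261
  surprise: recall = 12/17 = 0.7059
  joy: recall = 35/43 = 0.8140
  disgust: recall = 21/39 = 0.5385
Mean = (0.8261 + 0.7059 + 0.8140 + 0.5385) / 4 = 0.721

0.721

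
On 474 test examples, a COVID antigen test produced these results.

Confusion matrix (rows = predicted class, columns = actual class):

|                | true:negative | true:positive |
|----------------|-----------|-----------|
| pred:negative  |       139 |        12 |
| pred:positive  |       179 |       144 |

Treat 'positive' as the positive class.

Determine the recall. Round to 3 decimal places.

Recall = TP/(TP+FN) = 144/(144+12) = 144/156 = 0.923

0.923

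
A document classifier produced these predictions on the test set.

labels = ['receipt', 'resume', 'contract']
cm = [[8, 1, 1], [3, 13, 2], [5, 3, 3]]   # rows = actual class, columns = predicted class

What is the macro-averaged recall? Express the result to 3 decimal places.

Per-class recall (TP/(TP+FN)):
  receipt: TP=8, FN=1+1=2 → 8/10 = 0.8000
  resume: TP=13, FN=3+2=5 → 13/18 = 0.7222
  contract: TP=3, FN=5+3=8 → 3/11 = 0.2727
Macro-recall = mean = (0.8000 + 0.7222 + 0.2727) / 3 = 0.598

0.598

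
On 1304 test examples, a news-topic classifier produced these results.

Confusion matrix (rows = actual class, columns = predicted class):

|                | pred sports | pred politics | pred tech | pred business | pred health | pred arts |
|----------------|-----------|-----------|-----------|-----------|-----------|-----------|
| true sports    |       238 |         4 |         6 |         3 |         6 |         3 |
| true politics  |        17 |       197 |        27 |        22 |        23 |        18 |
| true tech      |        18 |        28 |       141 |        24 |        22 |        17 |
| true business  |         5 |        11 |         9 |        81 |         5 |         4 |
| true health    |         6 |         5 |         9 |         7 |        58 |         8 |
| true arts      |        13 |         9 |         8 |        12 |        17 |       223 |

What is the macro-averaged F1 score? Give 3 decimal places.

0.687

Per-class F1 score (2·TP/(2·TP+FP+FN)):
  sports: TP=238, FP=17+18+5+6+13=59, FN=4+6+3+6+3=22 → 476/557 = 0.8546
  politics: TP=197, FP=4+28+11+5+9=57, FN=17+27+22+23+18=107 → 394/558 = 0.7061
  tech: TP=141, FP=6+27+9+9+8=59, FN=18+28+24+22+17=109 → 282/450 = 0.6267
  business: TP=81, FP=3+22+24+7+12=68, FN=5+11+9+5+4=34 → 162/264 = 0.6136
  health: TP=58, FP=6+23+22+5+17=73, FN=6+5+9+7+8=35 → 116/224 = 0.5179
  arts: TP=223, FP=3+18+17+4+8=50, FN=13+9+8+12+17=59 → 446/555 = 0.8036
Macro-F1 score = mean = (0.8546 + 0.7061 + 0.6267 + 0.6136 + 0.5179 + 0.8036) / 6 = 0.687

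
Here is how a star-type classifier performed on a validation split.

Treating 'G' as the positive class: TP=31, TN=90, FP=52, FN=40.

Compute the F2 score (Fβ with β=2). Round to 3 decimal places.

0.422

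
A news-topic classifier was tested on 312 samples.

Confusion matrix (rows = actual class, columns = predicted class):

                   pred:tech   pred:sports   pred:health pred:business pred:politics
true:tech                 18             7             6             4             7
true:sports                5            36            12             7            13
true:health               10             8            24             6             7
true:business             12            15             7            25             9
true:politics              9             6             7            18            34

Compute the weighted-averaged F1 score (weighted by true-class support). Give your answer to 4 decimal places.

Per-class F1 score (2·TP/(2·TP+FP+FN)):
  tech: TP=18, FP=5+10+12+9=36, FN=7+6+4+7=24 → 36/96 = 0.37500
  sports: TP=36, FP=7+8+15+6=36, FN=5+12+7+13=37 → 72/145 = 0.49655
  health: TP=24, FP=6+12+7+7=32, FN=10+8+6+7=31 → 48/111 = 0.43243
  business: TP=25, FP=4+7+6+18=35, FN=12+15+7+9=43 → 50/128 = 0.39063
  politics: TP=34, FP=7+13+7+9=36, FN=9+6+7+18=40 → 68/144 = 0.47222
Weighted-F1 score = Σ (supportᵢ/N)·F1 scoreᵢ with N=312: (42/312)·0.37500 + (73/312)·0.49655 + (55/312)·0.43243 + (68/312)·0.39063 + (74/312)·0.47222 = 0.4400

0.4400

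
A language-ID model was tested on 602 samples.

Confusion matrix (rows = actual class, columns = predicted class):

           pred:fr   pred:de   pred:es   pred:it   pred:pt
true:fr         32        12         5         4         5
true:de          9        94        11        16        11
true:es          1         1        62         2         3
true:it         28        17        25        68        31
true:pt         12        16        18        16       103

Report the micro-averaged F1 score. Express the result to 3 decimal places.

Micro-averaging pools counts across classes: ΣTP=359, ΣFP=243, ΣFN=243.
Micro-F1 score = 2·TP/(2·TP+FP+FN) on pooled counts = 0.596 (equals overall accuracy in single-label multiclass).

0.596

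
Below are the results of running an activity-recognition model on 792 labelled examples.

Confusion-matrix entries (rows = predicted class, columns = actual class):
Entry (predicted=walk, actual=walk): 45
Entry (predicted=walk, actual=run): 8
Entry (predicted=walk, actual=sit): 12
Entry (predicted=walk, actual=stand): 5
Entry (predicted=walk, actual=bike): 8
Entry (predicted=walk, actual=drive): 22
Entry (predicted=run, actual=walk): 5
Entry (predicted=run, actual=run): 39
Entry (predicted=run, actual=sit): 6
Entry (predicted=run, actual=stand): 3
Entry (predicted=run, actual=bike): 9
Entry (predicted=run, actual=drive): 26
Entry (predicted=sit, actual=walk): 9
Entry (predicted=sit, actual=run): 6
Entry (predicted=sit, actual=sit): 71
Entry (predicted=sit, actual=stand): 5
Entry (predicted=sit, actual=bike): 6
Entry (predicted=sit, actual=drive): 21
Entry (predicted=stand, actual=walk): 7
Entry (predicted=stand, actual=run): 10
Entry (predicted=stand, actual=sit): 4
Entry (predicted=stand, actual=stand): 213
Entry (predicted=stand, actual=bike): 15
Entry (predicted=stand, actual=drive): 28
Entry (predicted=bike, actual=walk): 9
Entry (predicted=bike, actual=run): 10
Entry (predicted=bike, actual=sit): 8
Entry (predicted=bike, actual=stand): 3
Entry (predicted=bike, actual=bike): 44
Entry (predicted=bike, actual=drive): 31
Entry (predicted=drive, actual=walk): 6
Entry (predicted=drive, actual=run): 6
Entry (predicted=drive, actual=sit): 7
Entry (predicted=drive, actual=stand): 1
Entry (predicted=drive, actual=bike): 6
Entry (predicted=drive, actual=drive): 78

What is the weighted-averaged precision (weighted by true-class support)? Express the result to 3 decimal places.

0.637

Per-class precision (TP/(TP+FP)):
  walk: TP=45, FP=8+12+5+8+22=55 → 45/100 = 0.4500
  run: TP=39, FP=5+6+3+9+26=49 → 39/88 = 0.4432
  sit: TP=71, FP=9+6+5+6+21=47 → 71/118 = 0.6017
  stand: TP=213, FP=7+10+4+15+28=64 → 213/277 = 0.7690
  bike: TP=44, FP=9+10+8+3+31=61 → 44/105 = 0.4190
  drive: TP=78, FP=6+6+7+1+6=26 → 78/104 = 0.7500
Weighted-precision = Σ (supportᵢ/N)·precisionᵢ with N=792: (81/792)·0.4500 + (79/792)·0.4432 + (108/792)·0.6017 + (230/792)·0.7690 + (88/792)·0.4190 + (206/792)·0.7500 = 0.637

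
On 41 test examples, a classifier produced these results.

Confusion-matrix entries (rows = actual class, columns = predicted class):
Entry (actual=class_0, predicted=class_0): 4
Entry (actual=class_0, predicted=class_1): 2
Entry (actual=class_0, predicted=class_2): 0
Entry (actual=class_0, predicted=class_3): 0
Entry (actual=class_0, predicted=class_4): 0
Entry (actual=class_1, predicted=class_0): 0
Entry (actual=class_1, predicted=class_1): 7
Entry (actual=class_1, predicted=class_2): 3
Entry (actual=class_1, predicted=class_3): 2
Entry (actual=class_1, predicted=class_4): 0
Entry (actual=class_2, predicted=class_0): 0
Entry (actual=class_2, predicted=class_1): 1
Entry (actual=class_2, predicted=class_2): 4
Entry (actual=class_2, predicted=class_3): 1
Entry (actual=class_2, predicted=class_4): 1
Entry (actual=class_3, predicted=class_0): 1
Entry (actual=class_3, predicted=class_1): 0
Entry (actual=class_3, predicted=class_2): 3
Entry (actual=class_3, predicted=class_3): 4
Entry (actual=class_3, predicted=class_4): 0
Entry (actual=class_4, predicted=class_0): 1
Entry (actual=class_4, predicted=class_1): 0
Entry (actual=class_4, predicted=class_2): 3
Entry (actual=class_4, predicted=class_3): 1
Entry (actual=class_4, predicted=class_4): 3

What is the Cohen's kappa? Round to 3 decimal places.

0.418

Observed agreement pₒ = trace/N = 22/41 = 0.5366
Expected agreement pₑ = Σ (rowᵢ·colᵢ)/N² = (6·6 + 12·10 + 7·13 + 8·8 + 8·4)/41² = 0.2040
κ = (pₒ − pₑ)/(1 − pₑ) = (0.5366 − 0.2040)/(1 − 0.2040) = 0.418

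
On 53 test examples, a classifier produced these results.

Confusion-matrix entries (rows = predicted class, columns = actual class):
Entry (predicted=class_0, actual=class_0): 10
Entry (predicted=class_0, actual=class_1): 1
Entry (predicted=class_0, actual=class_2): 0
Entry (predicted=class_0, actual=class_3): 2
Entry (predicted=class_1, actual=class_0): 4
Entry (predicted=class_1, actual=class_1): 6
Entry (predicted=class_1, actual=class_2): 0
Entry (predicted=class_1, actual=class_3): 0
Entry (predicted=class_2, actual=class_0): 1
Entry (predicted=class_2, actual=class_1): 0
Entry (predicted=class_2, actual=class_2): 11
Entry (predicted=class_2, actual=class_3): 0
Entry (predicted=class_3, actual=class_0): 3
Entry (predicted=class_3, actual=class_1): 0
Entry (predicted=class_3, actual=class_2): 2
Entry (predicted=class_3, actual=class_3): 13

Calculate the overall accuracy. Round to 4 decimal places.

0.7547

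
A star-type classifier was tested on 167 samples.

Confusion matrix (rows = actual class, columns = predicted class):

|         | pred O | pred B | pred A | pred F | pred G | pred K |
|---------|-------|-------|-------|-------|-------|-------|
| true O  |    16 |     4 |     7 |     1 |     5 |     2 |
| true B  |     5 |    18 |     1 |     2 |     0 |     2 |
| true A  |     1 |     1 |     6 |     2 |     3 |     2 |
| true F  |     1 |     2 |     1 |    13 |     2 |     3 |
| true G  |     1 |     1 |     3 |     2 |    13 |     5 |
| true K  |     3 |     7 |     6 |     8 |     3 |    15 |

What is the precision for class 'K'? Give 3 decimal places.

Take TP from the diagonal, FP from the rest of the 'K' prediction marginal, FN from the rest of the 'K' actual marginal.
precision = TP/(TP+FP).
K: TP=15, FP=2+2+2+3+5=14 → 15/29 = 0.5172

0.517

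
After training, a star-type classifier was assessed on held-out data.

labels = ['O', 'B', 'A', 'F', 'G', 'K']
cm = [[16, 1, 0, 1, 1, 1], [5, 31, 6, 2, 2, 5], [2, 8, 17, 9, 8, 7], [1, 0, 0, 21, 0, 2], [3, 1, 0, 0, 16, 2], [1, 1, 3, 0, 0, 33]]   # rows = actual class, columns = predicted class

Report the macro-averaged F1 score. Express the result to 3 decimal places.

0.652

Per-class F1 score (2·TP/(2·TP+FP+FN)):
  O: TP=16, FP=5+2+1+3+1=12, FN=1+0+1+1+1=4 → 32/48 = 0.6667
  B: TP=31, FP=1+8+0+1+1=11, FN=5+6+2+2+5=20 → 62/93 = 0.6667
  A: TP=17, FP=0+6+0+0+3=9, FN=2+8+9+8+7=34 → 34/77 = 0.4416
  F: TP=21, FP=1+2+9+0+0=12, FN=1+0+0+0+2=3 → 42/57 = 0.7368
  G: TP=16, FP=1+2+8+0+0=11, FN=3+1+0+0+2=6 → 32/49 = 0.6531
  K: TP=33, FP=1+5+7+2+2=17, FN=1+1+3+0+0=5 → 66/88 = 0.7500
Macro-F1 score = mean = (0.6667 + 0.6667 + 0.4416 + 0.7368 + 0.6531 + 0.7500) / 6 = 0.652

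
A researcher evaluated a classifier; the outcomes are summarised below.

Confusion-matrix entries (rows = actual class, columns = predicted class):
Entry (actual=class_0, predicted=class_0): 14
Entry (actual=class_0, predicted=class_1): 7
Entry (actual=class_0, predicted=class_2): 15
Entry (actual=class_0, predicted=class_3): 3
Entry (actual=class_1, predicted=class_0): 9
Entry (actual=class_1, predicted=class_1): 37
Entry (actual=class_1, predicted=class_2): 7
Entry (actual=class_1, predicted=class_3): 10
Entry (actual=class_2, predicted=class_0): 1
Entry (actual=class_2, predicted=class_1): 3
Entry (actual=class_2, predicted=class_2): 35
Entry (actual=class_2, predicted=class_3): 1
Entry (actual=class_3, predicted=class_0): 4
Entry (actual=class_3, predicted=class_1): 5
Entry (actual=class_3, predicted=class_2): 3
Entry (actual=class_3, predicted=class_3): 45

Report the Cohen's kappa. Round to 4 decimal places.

Observed agreement pₒ = trace/N = 131/199 = 0.65829
Expected agreement pₑ = Σ (rowᵢ·colᵢ)/N² = (39·28 + 63·52 + 40·60 + 57·59)/199² = 0.25583
κ = (pₒ − pₑ)/(1 − pₑ) = (0.65829 − 0.25583)/(1 − 0.25583) = 0.5408

0.5408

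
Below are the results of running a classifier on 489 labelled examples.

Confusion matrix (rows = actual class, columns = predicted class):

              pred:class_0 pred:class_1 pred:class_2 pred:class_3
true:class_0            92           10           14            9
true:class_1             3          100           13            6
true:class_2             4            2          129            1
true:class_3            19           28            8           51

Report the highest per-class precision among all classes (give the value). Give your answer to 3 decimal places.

Per-class precision (TP/(TP+FP)):
  class_0: TP=92, FP=3+4+19=26 → 92/118 = 0.7797
  class_1: TP=100, FP=10+2+28=40 → 100/140 = 0.7143
  class_2: TP=129, FP=14+13+8=35 → 129/164 = 0.7866
  class_3: TP=51, FP=9+6+1=16 → 51/67 = 0.7612
Highest is class 'class_2' with precision = 0.787.

0.787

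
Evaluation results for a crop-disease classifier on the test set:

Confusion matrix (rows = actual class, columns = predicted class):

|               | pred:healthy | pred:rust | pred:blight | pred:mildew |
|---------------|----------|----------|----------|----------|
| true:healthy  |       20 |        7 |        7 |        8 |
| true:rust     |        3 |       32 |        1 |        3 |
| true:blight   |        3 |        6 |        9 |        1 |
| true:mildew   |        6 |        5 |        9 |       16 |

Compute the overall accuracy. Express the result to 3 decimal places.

0.566

Accuracy = trace / total = (20+32+9+16=77) / 136 = 77/136 = 0.566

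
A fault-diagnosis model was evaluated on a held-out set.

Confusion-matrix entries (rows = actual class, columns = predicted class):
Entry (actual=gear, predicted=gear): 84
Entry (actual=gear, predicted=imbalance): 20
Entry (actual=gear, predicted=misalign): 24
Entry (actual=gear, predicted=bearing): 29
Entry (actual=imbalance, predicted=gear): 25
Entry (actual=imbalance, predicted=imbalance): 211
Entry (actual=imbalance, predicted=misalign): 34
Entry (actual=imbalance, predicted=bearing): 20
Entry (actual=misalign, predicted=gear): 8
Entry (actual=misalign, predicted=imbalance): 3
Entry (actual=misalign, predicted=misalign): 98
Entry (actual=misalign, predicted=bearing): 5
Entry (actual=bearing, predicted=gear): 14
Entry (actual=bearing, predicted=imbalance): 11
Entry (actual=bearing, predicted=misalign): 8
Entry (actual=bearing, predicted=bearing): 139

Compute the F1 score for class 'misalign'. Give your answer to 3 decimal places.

0.705

Treat 'misalign' as positive and all other classes as negative.
F1 score = 2·TP/(2·TP+FP+FN).
misalign: TP=98, FP=24+34+8=66, FN=8+3+5=16 → 196/278 = 0.7050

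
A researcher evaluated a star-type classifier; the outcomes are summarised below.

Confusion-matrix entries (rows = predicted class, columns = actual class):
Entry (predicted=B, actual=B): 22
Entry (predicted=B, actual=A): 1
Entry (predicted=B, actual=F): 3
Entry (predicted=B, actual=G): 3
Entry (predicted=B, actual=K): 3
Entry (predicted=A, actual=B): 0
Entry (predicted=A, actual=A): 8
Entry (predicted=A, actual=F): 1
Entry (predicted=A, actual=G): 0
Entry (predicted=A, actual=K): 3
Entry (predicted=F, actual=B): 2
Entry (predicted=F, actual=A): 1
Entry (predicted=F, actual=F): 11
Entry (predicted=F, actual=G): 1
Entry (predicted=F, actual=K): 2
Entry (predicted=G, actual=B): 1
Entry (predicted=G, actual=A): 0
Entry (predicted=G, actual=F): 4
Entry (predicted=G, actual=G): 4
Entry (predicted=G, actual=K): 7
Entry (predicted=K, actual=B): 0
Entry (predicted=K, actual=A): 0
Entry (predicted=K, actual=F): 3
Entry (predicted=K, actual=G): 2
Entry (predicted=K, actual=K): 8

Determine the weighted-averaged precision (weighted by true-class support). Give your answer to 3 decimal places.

0.608

Per-class precision (TP/(TP+FP)):
  B: TP=22, FP=1+3+3+3=10 → 22/32 = 0.6875
  A: TP=8, FP=0+1+0+3=4 → 8/12 = 0.6667
  F: TP=11, FP=2+1+1+2=6 → 11/17 = 0.6471
  G: TP=4, FP=1+0+4+7=12 → 4/16 = 0.2500
  K: TP=8, FP=0+0+3+2=5 → 8/13 = 0.6154
Weighted-precision = Σ (supportᵢ/N)·precisionᵢ with N=90: (25/90)·0.6875 + (10/90)·0.6667 + (22/90)·0.6471 + (10/90)·0.2500 + (23/90)·0.6154 = 0.608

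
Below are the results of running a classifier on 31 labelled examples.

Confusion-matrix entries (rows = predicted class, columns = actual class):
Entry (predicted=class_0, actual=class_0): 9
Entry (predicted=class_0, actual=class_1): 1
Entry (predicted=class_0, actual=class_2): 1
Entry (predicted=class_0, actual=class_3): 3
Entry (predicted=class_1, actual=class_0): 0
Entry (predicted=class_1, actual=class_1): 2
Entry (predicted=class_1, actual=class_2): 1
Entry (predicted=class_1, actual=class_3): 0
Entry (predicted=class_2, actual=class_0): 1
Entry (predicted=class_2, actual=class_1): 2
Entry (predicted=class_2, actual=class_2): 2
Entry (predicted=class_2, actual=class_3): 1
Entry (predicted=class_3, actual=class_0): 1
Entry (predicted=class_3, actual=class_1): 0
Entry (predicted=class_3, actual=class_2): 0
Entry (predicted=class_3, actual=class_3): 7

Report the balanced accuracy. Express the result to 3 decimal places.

Balanced accuracy = mean of per-class recall.
  class_0: recall = 9/11 = 0.8182
  class_1: recall = 2/5 = 0.4000
  class_2: recall = 2/4 = 0.5000
  class_3: recall = 7/11 = 0.6364
Mean = (0.8182 + 0.4000 + 0.5000 + 0.6364) / 4 = 0.589

0.589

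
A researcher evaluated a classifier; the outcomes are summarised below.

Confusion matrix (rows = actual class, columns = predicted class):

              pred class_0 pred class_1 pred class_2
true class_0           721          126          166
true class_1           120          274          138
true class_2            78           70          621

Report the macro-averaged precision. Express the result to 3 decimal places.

0.680

Per-class precision (TP/(TP+FP)):
  class_0: TP=721, FP=120+78=198 → 721/919 = 0.7845
  class_1: TP=274, FP=126+70=196 → 274/470 = 0.5830
  class_2: TP=621, FP=166+138=304 → 621/925 = 0.6714
Macro-precision = mean = (0.7845 + 0.5830 + 0.6714) / 3 = 0.680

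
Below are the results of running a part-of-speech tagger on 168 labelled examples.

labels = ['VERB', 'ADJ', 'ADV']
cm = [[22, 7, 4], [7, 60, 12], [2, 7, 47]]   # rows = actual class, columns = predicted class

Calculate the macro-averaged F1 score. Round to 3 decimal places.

0.754

Per-class F1 score (2·TP/(2·TP+FP+FN)):
  VERB: TP=22, FP=7+2=9, FN=7+4=11 → 44/64 = 0.6875
  ADJ: TP=60, FP=7+7=14, FN=7+12=19 → 120/153 = 0.7843
  ADV: TP=47, FP=4+12=16, FN=2+7=9 → 94/119 = 0.7899
Macro-F1 score = mean = (0.6875 + 0.7843 + 0.7899) / 3 = 0.754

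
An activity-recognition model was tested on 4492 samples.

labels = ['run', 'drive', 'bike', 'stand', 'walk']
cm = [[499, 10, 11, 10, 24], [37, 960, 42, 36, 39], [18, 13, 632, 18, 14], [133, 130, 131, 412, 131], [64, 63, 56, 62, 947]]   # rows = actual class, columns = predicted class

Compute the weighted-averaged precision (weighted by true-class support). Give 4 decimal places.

Per-class precision (TP/(TP+FP)):
  run: TP=499, FP=37+18+133+64=252 → 499/751 = 0.66445
  drive: TP=960, FP=10+13+130+63=216 → 960/1176 = 0.81633
  bike: TP=632, FP=11+42+131+56=240 → 632/872 = 0.72477
  stand: TP=412, FP=10+36+18+62=126 → 412/538 = 0.76580
  walk: TP=947, FP=24+39+14+131=208 → 947/1155 = 0.81991
Weighted-precision = Σ (supportᵢ/N)·precisionᵢ with N=4492: (554/4492)·0.66445 + (1114/4492)·0.81633 + (695/4492)·0.72477 + (937/4492)·0.76580 + (1192/4492)·0.81991 = 0.7738

0.7738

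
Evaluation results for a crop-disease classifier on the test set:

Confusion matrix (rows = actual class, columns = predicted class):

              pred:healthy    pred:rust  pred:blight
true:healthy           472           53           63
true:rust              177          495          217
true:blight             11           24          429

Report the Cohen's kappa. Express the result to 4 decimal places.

0.5838

Observed agreement pₒ = trace/N = 1396/1941 = 0.71922
Expected agreement pₑ = Σ (rowᵢ·colᵢ)/N² = (588·660 + 889·572 + 464·709)/1941² = 0.32530
κ = (pₒ − pₑ)/(1 − pₑ) = (0.71922 − 0.32530)/(1 − 0.32530) = 0.5838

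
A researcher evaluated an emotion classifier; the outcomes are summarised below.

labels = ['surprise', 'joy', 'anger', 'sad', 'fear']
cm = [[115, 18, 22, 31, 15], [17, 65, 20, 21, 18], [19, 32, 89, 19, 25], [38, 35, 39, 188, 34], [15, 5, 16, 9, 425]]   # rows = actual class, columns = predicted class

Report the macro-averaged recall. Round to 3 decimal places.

0.597

Per-class recall (TP/(TP+FN)):
  surprise: TP=115, FN=18+22+31+15=86 → 115/201 = 0.5721
  joy: TP=65, FN=17+20+21+18=76 → 65/141 = 0.4610
  anger: TP=89, FN=19+32+19+25=95 → 89/184 = 0.4837
  sad: TP=188, FN=38+35+39+34=146 → 188/334 = 0.5629
  fear: TP=425, FN=15+5+16+9=45 → 425/470 = 0.9043
Macro-recall = mean = (0.5721 + 0.4610 + 0.4837 + 0.5629 + 0.9043) / 5 = 0.597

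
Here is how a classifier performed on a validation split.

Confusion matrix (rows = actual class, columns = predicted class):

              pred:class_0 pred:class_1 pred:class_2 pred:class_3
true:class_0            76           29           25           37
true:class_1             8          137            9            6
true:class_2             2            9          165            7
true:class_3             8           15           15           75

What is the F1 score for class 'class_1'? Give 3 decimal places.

F1 score = 2·TP/(2·TP+FP+FN).
class_1: TP=137, FP=29+9+15=53, FN=8+9+6=23 → 274/350 = 0.7829

0.783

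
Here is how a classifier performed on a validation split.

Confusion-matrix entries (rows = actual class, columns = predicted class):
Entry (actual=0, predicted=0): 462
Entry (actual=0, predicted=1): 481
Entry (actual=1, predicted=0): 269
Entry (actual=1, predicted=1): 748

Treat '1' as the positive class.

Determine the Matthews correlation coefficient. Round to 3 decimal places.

0.233

MCC = (TP·TN − FP·FN) / √((TP+FP)(TP+FN)(TN+FP)(TN+FN))
Numerator = 748·462 − 481·269 = 216187
Denominator = √(1229·1017·943·731) = √861592491369 = 928220.0662
MCC = 216187 / 928220.0662 = 0.233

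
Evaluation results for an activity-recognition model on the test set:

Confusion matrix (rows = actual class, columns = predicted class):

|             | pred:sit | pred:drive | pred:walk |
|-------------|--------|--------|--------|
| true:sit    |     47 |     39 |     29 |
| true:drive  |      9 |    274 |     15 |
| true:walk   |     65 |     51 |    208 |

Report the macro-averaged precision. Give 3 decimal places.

Per-class precision (TP/(TP+FP)):
  sit: TP=47, FP=9+65=74 → 47/121 = 0.3884
  drive: TP=274, FP=39+51=90 → 274/364 = 0.7527
  walk: TP=208, FP=29+15=44 → 208/252 = 0.8254
Macro-precision = mean = (0.3884 + 0.7527 + 0.8254) / 3 = 0.656

0.656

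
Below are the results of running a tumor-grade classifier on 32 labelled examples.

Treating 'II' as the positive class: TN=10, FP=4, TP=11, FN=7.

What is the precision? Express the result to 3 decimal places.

Precision = TP/(TP+FP) = 11/(11+4) = 11/15 = 0.733

0.733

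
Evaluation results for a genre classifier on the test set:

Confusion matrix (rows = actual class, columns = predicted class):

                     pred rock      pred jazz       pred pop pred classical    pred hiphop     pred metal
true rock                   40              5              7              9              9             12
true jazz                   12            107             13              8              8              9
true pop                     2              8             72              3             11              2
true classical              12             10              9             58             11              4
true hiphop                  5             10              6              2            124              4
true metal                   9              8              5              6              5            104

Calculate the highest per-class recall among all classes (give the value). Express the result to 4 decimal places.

Per-class recall (TP/(TP+FN)):
  rock: TP=40, FN=5+7+9+9+12=42 → 40/82 = 0.48780
  jazz: TP=107, FN=12+13+8+8+9=50 → 107/157 = 0.68153
  pop: TP=72, FN=2+8+3+11+2=26 → 72/98 = 0.73469
  classical: TP=58, FN=12+10+9+11+4=46 → 58/104 = 0.55769
  hiphop: TP=124, FN=5+10+6+2+4=27 → 124/151 = 0.82119
  metal: TP=104, FN=9+8+5+6+5=33 → 104/137 = 0.75912
Highest is class 'hiphop' with recall = 0.8212.

0.8212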